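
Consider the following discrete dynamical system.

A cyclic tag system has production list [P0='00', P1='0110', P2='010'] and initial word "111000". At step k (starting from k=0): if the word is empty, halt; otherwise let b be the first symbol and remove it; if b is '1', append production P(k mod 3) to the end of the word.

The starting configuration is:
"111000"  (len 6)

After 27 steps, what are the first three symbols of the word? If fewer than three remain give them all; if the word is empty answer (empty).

[0] "111000"  (len 6)
[1] "1100000"  (len 7)
[2] "1000000110"  (len 10)
[3] "000000110010"  (len 12)
[4] "00000110010"  (len 11)
[5] "0000110010"  (len 10)
[6] "000110010"  (len 9)
[7] "00110010"  (len 8)
[8] "0110010"  (len 7)
[9] "110010"  (len 6)
[10] "1001000"  (len 7)
[11] "0010000110"  (len 10)
[12] "010000110"  (len 9)
[13] "10000110"  (len 8)
[14] "00001100110"  (len 11)
[15] "0001100110"  (len 10)
[16] "001100110"  (len 9)
[17] "01100110"  (len 8)
[18] "1100110"  (len 7)
[19] "10011000"  (len 8)
[20] "00110000110"  (len 11)
[21] "0110000110"  (len 10)
[22] "110000110"  (len 9)
[23] "100001100110"  (len 12)
[24] "00001100110010"  (len 14)
[25] "0001100110010"  (len 13)
[26] "001100110010"  (len 12)
[27] "01100110010"  (len 11)

011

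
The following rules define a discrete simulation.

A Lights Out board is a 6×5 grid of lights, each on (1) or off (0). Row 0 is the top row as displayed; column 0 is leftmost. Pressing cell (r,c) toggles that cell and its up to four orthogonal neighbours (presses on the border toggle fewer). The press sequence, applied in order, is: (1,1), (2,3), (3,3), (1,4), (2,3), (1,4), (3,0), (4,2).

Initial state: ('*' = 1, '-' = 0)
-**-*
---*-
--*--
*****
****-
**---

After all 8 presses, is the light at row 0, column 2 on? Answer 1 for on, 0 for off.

0) -**-*
---*-
--*--
*****
****-
**---
1) --*-*
****-
-**--
*****
****-
**---
2) --*-*
***--
-*-**
***-*
****-
**---
3) --*-*
***--
-*--*
**-*-
***--
**---
4) --*--
*****
-*---
**-*-
***--
**---
5) --*--
***-*
-****
**---
***--
**---
6) --*-*
****-
-***-
**---
***--
**---
7) --*-*
****-
****-
-----
-**--
**---
8) --*-*
****-
****-
--*--
---*-
***--

1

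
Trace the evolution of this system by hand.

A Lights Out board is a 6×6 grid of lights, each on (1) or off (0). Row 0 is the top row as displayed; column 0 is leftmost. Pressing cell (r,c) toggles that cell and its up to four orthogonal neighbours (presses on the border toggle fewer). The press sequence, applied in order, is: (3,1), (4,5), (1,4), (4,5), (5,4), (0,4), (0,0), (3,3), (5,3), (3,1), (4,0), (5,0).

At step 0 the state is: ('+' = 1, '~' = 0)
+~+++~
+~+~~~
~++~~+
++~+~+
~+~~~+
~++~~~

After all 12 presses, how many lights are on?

19

k=0  +~+++~
+~+~~~
~++~~+
++~+~+
~+~~~+
~++~~~
k=1  +~+++~
+~+~~~
~~+~~+
~~++~+
~~~~~+
~++~~~
k=2  +~+++~
+~+~~~
~~+~~+
~~++~~
~~~~+~
~++~~+
k=3  +~++~~
+~++++
~~+~++
~~++~~
~~~~+~
~++~~+
k=4  +~++~~
+~++++
~~+~++
~~++~+
~~~~~+
~++~~~
k=5  +~++~~
+~++++
~~+~++
~~++~+
~~~~++
~+++++
k=6  +~+~++
+~++~+
~~+~++
~~++~+
~~~~++
~+++++
k=7  ~++~++
~~++~+
~~+~++
~~++~+
~~~~++
~+++++
k=8  ~++~++
~~++~+
~~++++
~~~~++
~~~+++
~+++++
k=9  ~++~++
~~++~+
~~++++
~~~~++
~~~~++
~+~~~+
k=10  ~++~++
~~++~+
~+++++
+++~++
~+~~++
~+~~~+
k=11  ~++~++
~~++~+
~+++++
~++~++
+~~~++
++~~~+
k=12  ~++~++
~~++~+
~+++++
~++~++
~~~~++
~~~~~+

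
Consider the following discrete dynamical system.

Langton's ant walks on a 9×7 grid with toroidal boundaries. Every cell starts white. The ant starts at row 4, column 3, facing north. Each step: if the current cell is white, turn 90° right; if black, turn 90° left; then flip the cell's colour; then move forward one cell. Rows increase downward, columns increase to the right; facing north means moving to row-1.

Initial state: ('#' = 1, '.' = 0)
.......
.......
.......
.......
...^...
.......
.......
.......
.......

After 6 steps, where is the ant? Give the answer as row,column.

0) .......
.......
.......
.......
...^...
.......
.......
.......
.......
1) .......
.......
.......
.......
...#>..
.......
.......
.......
.......
2) .......
.......
.......
.......
...##..
....v..
.......
.......
.......
3) .......
.......
.......
.......
...##..
...<#..
.......
.......
.......
4) .......
.......
.......
.......
...^#..
...##..
.......
.......
.......
5) .......
.......
.......
.......
..<.#..
...##..
.......
.......
.......
6) .......
.......
.......
..^....
..#.#..
...##..
.......
.......
.......

3,2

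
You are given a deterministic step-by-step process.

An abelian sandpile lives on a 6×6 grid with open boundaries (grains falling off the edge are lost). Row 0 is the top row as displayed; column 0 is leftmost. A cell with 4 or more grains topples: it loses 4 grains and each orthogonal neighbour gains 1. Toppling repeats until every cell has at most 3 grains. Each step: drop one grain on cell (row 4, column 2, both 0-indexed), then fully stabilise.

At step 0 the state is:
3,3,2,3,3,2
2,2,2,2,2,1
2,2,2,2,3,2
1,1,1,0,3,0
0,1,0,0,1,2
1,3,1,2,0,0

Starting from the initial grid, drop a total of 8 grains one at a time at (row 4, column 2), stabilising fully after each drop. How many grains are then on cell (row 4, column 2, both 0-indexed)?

step 0: 3,3,2,3,3,2
2,2,2,2,2,1
2,2,2,2,3,2
1,1,1,0,3,0
0,1,0,0,1,2
1,3,1,2,0,0
step 1: 3,3,2,3,3,2
2,2,2,2,2,1
2,2,2,2,3,2
1,1,1,0,3,0
0,1,1,0,1,2
1,3,1,2,0,0
step 2: 3,3,2,3,3,2
2,2,2,2,2,1
2,2,2,2,3,2
1,1,1,0,3,0
0,1,2,0,1,2
1,3,1,2,0,0
step 3: 3,3,2,3,3,2
2,2,2,2,2,1
2,2,2,2,3,2
1,1,1,0,3,0
0,1,3,0,1,2
1,3,1,2,0,0
step 4: 3,3,2,3,3,2
2,2,2,2,2,1
2,2,2,2,3,2
1,1,2,0,3,0
0,2,0,1,1,2
1,3,2,2,0,0
step 5: 3,3,2,3,3,2
2,2,2,2,2,1
2,2,2,2,3,2
1,1,2,0,3,0
0,2,1,1,1,2
1,3,2,2,0,0
step 6: 3,3,2,3,3,2
2,2,2,2,2,1
2,2,2,2,3,2
1,1,2,0,3,0
0,2,2,1,1,2
1,3,2,2,0,0
step 7: 3,3,2,3,3,2
2,2,2,2,2,1
2,2,2,2,3,2
1,1,2,0,3,0
0,2,3,1,1,2
1,3,2,2,0,0
step 8: 3,3,2,3,3,2
2,2,2,2,2,1
2,2,2,2,3,2
1,1,3,0,3,0
0,3,0,2,1,2
1,3,3,2,0,0

0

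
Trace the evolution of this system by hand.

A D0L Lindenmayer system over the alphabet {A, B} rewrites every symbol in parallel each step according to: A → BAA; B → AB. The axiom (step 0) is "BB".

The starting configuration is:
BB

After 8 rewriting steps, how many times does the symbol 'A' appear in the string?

1974

gen 0: BB
gen 1: ABAB
gen 2: BAAABBAAAB
gen 3: ABBAABAABAAABABBAABAABAAAB
gen 4: BAAABABBAABAAABBAABAAABBAABAABAAABBAAABABBAABAAABBAABAAABBAABAABAAAB
gen 5: ABBAABAABAAABBAAABABBAABAAABBAABAABAAABABBAABAAABBAABAABAA…BAABAAABABBAABAAABBAABAABAAABABBAABAAABBAABAAABBAABAABAAAB  (len 178)
gen 6: BAAABABBAABAAABBAABAAABBAABAABAAABABBAABAABAAABBAAABABBAAB…BAABAAABABBAABAAABBAABAABAAABABBAABAAABBAABAAABBAABAABAAAB  (len 466)
gen 7: ABBAABAABAAABBAAABABBAABAAABBAABAABAAABABBAABAAABBAABAABAA…BAABAAABABBAABAAABBAABAABAAABABBAABAAABBAABAAABBAABAABAAAB  (len 1220)
gen 8: BAAABABBAABAAABBAABAAABBAABAABAAABABBAABAABAAABBAAABABBAAB…BAABAAABABBAABAAABBAABAABAAABABBAABAAABBAABAAABBAABAABAAAB  (len 3194)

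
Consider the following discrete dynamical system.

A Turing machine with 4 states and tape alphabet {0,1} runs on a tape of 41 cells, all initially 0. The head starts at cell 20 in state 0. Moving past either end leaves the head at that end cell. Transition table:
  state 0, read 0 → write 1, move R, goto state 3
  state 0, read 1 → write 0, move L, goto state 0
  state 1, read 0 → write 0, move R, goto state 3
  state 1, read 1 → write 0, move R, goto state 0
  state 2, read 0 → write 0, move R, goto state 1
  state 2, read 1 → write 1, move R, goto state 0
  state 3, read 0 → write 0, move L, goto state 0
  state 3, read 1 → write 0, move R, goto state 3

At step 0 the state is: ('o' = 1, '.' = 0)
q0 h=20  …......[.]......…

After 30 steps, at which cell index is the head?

10

0) q0 h=20  …......[.]......…
1) q3 h=21  ….....o[.]......…
2) q0 h=20  …......[o]......…
3) q0 h=19  …......[.]......…
4) q3 h=20  ….....o[.]......…
5) q0 h=19  …......[o]......…
6) q0 h=18  …......[.]......…
7) q3 h=19  ….....o[.]......…
8) q0 h=18  …......[o]......…
9) q0 h=17  …......[.]......…
10) q3 h=18  ….....o[.]......…
11) q0 h=17  …......[o]......…
12) q0 h=16  …......[.]......…
13) q3 h=17  ….....o[.]......…
14) q0 h=16  …......[o]......…
15) q0 h=15  …......[.]......…
16) q3 h=16  ….....o[.]......…
17) q0 h=15  …......[o]......…
18) q0 h=14  …......[.]......…
19) q3 h=15  ….....o[.]......…
20) q0 h=14  …......[o]......…
21) q0 h=13  …......[.]......…
22) q3 h=14  ….....o[.]......…
23) q0 h=13  …......[o]......…
24) q0 h=12  …......[.]......…
25) q3 h=13  ….....o[.]......…
26) q0 h=12  …......[o]......…
27) q0 h=11  …......[.]......…
28) q3 h=12  ….....o[.]......…
29) q0 h=11  …......[o]......…
30) q0 h=10  …......[.]......…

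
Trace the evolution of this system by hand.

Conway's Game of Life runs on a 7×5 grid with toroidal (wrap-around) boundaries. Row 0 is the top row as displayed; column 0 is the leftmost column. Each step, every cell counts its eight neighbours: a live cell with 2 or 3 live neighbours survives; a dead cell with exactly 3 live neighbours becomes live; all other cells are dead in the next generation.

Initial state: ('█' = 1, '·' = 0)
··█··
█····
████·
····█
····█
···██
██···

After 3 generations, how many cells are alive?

1

[0] ··█··
█····
████·
····█
····█
···██
██···
[1] █····
█··██
████·
·██·█
█···█
···██
█████
[2] ·····
···█·
·····
·····
·██··
·····
·██··
[3] ··█··
·····
·····
·····
·····
·····
·····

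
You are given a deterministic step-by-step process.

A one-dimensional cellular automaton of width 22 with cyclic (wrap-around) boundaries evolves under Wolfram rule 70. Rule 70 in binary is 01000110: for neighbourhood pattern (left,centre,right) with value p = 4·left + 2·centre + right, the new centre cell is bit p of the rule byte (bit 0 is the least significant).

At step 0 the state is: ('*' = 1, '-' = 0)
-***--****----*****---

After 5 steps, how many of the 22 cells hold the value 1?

[0] -***--****----*****---
[1] *--*-*---*---*----*---
[2] *-**-*--**--**---**--*
[3] *--*-*-*-*-*-*--*-*-*-
[4] *-**-*-*-*-*-*-**-*-*-
[5] *--*-*-*-*-*-*--*-*-*-

10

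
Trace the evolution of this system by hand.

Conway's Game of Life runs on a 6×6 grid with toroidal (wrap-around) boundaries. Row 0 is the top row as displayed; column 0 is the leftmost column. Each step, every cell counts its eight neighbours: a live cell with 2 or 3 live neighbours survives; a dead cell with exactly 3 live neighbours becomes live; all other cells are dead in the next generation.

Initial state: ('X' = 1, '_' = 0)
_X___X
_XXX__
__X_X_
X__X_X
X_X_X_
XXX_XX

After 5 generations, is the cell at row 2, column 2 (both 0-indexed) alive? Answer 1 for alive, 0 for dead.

k=0  _X___X
_XXX__
__X_X_
X__X_X
X_X_X_
XXX_XX
k=1  _____X
XX_XX_
X___XX
X_X___
__X___
__X_X_
k=2  XXX__X
_X_X__
__X_X_
X__X__
__X___
___X__
k=3  XX_XX_
___XXX
_XX_X_
_XXX__
__XX__
X__X__
k=4  XX____
______
XX___X
____X_
____X_
X____X
k=5  XX___X
_____X
X____X
X___X_
____X_
XX___X

0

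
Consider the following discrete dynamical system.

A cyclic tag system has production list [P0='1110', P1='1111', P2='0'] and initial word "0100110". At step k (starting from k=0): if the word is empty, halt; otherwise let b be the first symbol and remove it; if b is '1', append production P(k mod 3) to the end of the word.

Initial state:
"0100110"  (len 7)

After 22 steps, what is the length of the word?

gen 0: "0100110"  (len 7)
gen 1: "100110"  (len 6)
gen 2: "001101111"  (len 9)
gen 3: "01101111"  (len 8)
gen 4: "1101111"  (len 7)
gen 5: "1011111111"  (len 10)
gen 6: "0111111110"  (len 10)
gen 7: "111111110"  (len 9)
gen 8: "111111101111"  (len 12)
gen 9: "111111011110"  (len 12)
gen 10: "111110111101110"  (len 15)
gen 11: "111101111011101111"  (len 18)
gen 12: "111011110111011110"  (len 18)
gen 13: "110111101110111101110"  (len 21)
gen 14: "101111011101111011101111"  (len 24)
gen 15: "011110111011110111011110"  (len 24)
gen 16: "11110111011110111011110"  (len 23)
gen 17: "11101110111101110111101111"  (len 26)
gen 18: "11011101111011101111011110"  (len 26)
gen 19: "10111011110111011110111101110"  (len 29)
gen 20: "01110111101110111101111011101111"  (len 32)
gen 21: "1110111101110111101111011101111"  (len 31)
gen 22: "1101111011101111011110111011111110"  (len 34)

34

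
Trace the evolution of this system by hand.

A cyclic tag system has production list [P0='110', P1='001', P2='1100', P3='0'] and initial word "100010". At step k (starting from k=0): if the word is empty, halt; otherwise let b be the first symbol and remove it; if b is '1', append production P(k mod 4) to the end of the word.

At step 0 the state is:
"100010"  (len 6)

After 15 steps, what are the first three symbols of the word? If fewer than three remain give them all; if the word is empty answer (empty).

000

gen 0: "100010"  (len 6)
gen 1: "00010110"  (len 8)
gen 2: "0010110"  (len 7)
gen 3: "010110"  (len 6)
gen 4: "10110"  (len 5)
gen 5: "0110110"  (len 7)
gen 6: "110110"  (len 6)
gen 7: "101101100"  (len 9)
gen 8: "011011000"  (len 9)
gen 9: "11011000"  (len 8)
gen 10: "1011000001"  (len 10)
gen 11: "0110000011100"  (len 13)
gen 12: "110000011100"  (len 12)
gen 13: "10000011100110"  (len 14)
gen 14: "0000011100110001"  (len 16)
gen 15: "000011100110001"  (len 15)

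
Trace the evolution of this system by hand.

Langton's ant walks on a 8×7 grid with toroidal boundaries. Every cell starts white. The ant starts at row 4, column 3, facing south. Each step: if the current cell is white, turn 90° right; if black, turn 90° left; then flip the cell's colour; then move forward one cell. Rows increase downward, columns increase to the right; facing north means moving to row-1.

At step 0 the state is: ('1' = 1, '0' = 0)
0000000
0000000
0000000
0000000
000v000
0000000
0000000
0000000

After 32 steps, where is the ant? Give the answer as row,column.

step 0: 0000000
0000000
0000000
0000000
000v000
0000000
0000000
0000000
step 1: 0000000
0000000
0000000
0000000
00<1000
0000000
0000000
0000000
step 2: 0000000
0000000
0000000
00^0000
0011000
0000000
0000000
0000000
step 3: 0000000
0000000
0000000
001>000
0011000
0000000
0000000
0000000
step 4: 0000000
0000000
0000000
0011000
001v000
0000000
0000000
0000000
step 5: 0000000
0000000
0000000
0011000
0010>00
0000000
0000000
0000000
step 6: 0000000
0000000
0000000
0011000
0010100
0000v00
0000000
0000000
step 7: 0000000
0000000
0000000
0011000
0010100
000<100
0000000
0000000
step 8: 0000000
0000000
0000000
0011000
001^100
0001100
0000000
0000000
step 9: 0000000
0000000
0000000
0011000
0011>00
0001100
0000000
0000000
step 10: 0000000
0000000
0000000
0011^00
0011000
0001100
0000000
0000000
step 11: 0000000
0000000
0000000
00111>0
0011000
0001100
0000000
0000000
step 12: 0000000
0000000
0000000
0011110
00110v0
0001100
0000000
0000000
step 13: 0000000
0000000
0000000
0011110
0011<10
0001100
0000000
0000000
step 14: 0000000
0000000
0000000
0011^10
0011110
0001100
0000000
0000000
step 15: 0000000
0000000
0000000
001<010
0011110
0001100
0000000
0000000
step 16: 0000000
0000000
0000000
0010010
001v110
0001100
0000000
0000000
step 17: 0000000
0000000
0000000
0010010
0010>10
0001100
0000000
0000000
step 18: 0000000
0000000
0000000
0010^10
0010010
0001100
0000000
0000000
step 19: 0000000
0000000
0000000
00101>0
0010010
0001100
0000000
0000000
step 20: 0000000
0000000
00000^0
0010100
0010010
0001100
0000000
0000000
step 21: 0000000
0000000
000001>
0010100
0010010
0001100
0000000
0000000
step 22: 0000000
0000000
0000011
001010v
0010010
0001100
0000000
0000000
step 23: 0000000
0000000
0000011
00101<1
0010010
0001100
0000000
0000000
step 24: 0000000
0000000
00000^1
0010111
0010010
0001100
0000000
0000000
step 25: 0000000
0000000
0000<01
0010111
0010010
0001100
0000000
0000000
step 26: 0000000
0000^00
0000101
0010111
0010010
0001100
0000000
0000000
step 27: 0000000
00001>0
0000101
0010111
0010010
0001100
0000000
0000000
step 28: 0000000
0000110
00001v1
0010111
0010010
0001100
0000000
0000000
step 29: 0000000
0000110
0000<11
0010111
0010010
0001100
0000000
0000000
step 30: 0000000
0000110
0000011
0010v11
0010010
0001100
0000000
0000000
step 31: 0000000
0000110
0000011
00100>1
0010010
0001100
0000000
0000000
step 32: 0000000
0000110
00000^1
0010001
0010010
0001100
0000000
0000000

2,5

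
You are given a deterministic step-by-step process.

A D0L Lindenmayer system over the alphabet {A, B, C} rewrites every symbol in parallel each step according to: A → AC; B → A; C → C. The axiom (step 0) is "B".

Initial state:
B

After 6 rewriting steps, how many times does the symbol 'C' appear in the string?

5

step 0: B
step 1: A
step 2: AC
step 3: ACC
step 4: ACCC
step 5: ACCCC
step 6: ACCCCC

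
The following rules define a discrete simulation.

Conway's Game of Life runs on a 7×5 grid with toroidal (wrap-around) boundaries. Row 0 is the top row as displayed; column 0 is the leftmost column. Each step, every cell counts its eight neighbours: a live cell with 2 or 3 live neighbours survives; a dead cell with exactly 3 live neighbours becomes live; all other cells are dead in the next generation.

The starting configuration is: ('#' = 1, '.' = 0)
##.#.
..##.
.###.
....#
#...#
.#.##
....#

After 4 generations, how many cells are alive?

[0] ##.#.
..##.
.###.
....#
#...#
.#.##
....#
[1] ##.#.
#....
.#..#
.##.#
.....
...#.
.#...
[2] ###.#
..#..
.####
.###.
..##.
.....
##..#
[3] ..#.#
.....
#...#
#....
.#.#.
#####
..###
[4] ..#.#
#..##
#...#
##...
...#.
.....
.....

10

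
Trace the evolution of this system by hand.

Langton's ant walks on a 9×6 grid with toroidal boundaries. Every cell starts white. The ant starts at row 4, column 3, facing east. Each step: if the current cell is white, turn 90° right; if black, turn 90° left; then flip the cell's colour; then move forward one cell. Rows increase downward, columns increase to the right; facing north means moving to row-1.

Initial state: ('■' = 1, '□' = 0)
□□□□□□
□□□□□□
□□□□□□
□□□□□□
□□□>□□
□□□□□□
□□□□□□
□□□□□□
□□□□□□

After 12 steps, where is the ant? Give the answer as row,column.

[0] □□□□□□
□□□□□□
□□□□□□
□□□□□□
□□□>□□
□□□□□□
□□□□□□
□□□□□□
□□□□□□
[1] □□□□□□
□□□□□□
□□□□□□
□□□□□□
□□□■□□
□□□v□□
□□□□□□
□□□□□□
□□□□□□
[2] □□□□□□
□□□□□□
□□□□□□
□□□□□□
□□□■□□
□□<■□□
□□□□□□
□□□□□□
□□□□□□
[3] □□□□□□
□□□□□□
□□□□□□
□□□□□□
□□^■□□
□□■■□□
□□□□□□
□□□□□□
□□□□□□
[4] □□□□□□
□□□□□□
□□□□□□
□□□□□□
□□■>□□
□□■■□□
□□□□□□
□□□□□□
□□□□□□
[5] □□□□□□
□□□□□□
□□□□□□
□□□^□□
□□■□□□
□□■■□□
□□□□□□
□□□□□□
□□□□□□
[6] □□□□□□
□□□□□□
□□□□□□
□□□■>□
□□■□□□
□□■■□□
□□□□□□
□□□□□□
□□□□□□
[7] □□□□□□
□□□□□□
□□□□□□
□□□■■□
□□■□v□
□□■■□□
□□□□□□
□□□□□□
□□□□□□
[8] □□□□□□
□□□□□□
□□□□□□
□□□■■□
□□■<■□
□□■■□□
□□□□□□
□□□□□□
□□□□□□
[9] □□□□□□
□□□□□□
□□□□□□
□□□^■□
□□■■■□
□□■■□□
□□□□□□
□□□□□□
□□□□□□
[10] □□□□□□
□□□□□□
□□□□□□
□□<□■□
□□■■■□
□□■■□□
□□□□□□
□□□□□□
□□□□□□
[11] □□□□□□
□□□□□□
□□^□□□
□□■□■□
□□■■■□
□□■■□□
□□□□□□
□□□□□□
□□□□□□
[12] □□□□□□
□□□□□□
□□■>□□
□□■□■□
□□■■■□
□□■■□□
□□□□□□
□□□□□□
□□□□□□

2,3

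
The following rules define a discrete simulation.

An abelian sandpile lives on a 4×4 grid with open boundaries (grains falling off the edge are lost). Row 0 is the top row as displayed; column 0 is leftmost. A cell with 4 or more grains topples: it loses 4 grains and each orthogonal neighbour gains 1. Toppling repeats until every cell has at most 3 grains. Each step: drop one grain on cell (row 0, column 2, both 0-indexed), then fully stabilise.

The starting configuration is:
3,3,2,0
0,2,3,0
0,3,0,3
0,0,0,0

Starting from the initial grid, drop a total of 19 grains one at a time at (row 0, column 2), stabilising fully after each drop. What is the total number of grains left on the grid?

[0] 3,3,2,0
0,2,3,0
0,3,0,3
0,0,0,0
[1] 3,3,3,0
0,2,3,0
0,3,0,3
0,0,0,0
[2] 0,2,2,1
2,1,1,1
1,0,2,3
0,1,0,0
[3] 0,2,3,1
2,1,1,1
1,0,2,3
0,1,0,0
[4] 0,3,0,2
2,1,2,1
1,0,2,3
0,1,0,0
[5] 0,3,1,2
2,1,2,1
1,0,2,3
0,1,0,0
[6] 0,3,2,2
2,1,2,1
1,0,2,3
0,1,0,0
[7] 0,3,3,2
2,1,2,1
1,0,2,3
0,1,0,0
[8] 1,0,1,3
2,2,3,1
1,0,2,3
0,1,0,0
[9] 1,0,2,3
2,2,3,1
1,0,2,3
0,1,0,0
[10] 1,0,3,3
2,2,3,1
1,0,2,3
0,1,0,0
[11] 1,1,2,0
2,3,0,3
1,0,3,3
0,1,0,0
[12] 1,1,3,0
2,3,0,3
1,0,3,3
0,1,0,0
[13] 1,2,0,1
2,3,1,3
1,0,3,3
0,1,0,0
[14] 1,2,1,1
2,3,1,3
1,0,3,3
0,1,0,0
[15] 1,2,2,1
2,3,1,3
1,0,3,3
0,1,0,0
[16] 1,2,3,1
2,3,1,3
1,0,3,3
0,1,0,0
[17] 1,3,0,2
2,3,2,3
1,0,3,3
0,1,0,0
[18] 1,3,1,2
2,3,2,3
1,0,3,3
0,1,0,0
[19] 1,3,2,2
2,3,2,3
1,0,3,3
0,1,0,0

26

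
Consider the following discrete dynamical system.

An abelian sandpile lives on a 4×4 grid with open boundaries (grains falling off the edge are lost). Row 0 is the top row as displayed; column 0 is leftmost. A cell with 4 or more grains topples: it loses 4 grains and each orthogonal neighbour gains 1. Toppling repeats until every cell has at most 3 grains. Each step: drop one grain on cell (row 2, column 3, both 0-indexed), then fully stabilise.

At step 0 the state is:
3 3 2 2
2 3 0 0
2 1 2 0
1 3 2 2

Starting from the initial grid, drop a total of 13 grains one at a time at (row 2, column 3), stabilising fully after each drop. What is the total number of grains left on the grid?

34

t=0: 3 3 2 2
2 3 0 0
2 1 2 0
1 3 2 2
t=1: 3 3 2 2
2 3 0 0
2 1 2 1
1 3 2 2
t=2: 3 3 2 2
2 3 0 0
2 1 2 2
1 3 2 2
t=3: 3 3 2 2
2 3 0 0
2 1 2 3
1 3 2 2
t=4: 3 3 2 2
2 3 0 1
2 1 3 0
1 3 2 3
t=5: 3 3 2 2
2 3 0 1
2 1 3 1
1 3 2 3
t=6: 3 3 2 2
2 3 0 1
2 1 3 2
1 3 2 3
t=7: 3 3 2 2
2 3 0 1
2 1 3 3
1 3 2 3
t=8: 3 3 2 2
2 3 1 2
2 3 1 2
2 0 1 1
t=9: 3 3 2 2
2 3 1 2
2 3 1 3
2 0 1 1
t=10: 3 3 2 2
2 3 1 3
2 3 2 0
2 0 1 2
t=11: 3 3 2 2
2 3 1 3
2 3 2 1
2 0 1 2
t=12: 3 3 2 2
2 3 1 3
2 3 2 2
2 0 1 2
t=13: 3 3 2 2
2 3 1 3
2 3 2 3
2 0 1 2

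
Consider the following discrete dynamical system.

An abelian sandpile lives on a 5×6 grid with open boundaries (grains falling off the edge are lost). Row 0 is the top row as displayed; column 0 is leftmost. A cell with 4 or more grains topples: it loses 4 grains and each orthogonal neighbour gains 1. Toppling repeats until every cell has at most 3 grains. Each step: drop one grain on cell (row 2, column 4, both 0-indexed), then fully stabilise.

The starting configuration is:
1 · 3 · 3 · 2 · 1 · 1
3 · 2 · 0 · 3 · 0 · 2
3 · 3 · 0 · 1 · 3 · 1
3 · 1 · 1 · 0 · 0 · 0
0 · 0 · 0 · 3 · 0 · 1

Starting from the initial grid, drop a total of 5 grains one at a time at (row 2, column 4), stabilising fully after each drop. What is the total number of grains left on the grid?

step 0: 1 · 3 · 3 · 2 · 1 · 1
3 · 2 · 0 · 3 · 0 · 2
3 · 3 · 0 · 1 · 3 · 1
3 · 1 · 1 · 0 · 0 · 0
0 · 0 · 0 · 3 · 0 · 1
step 1: 1 · 3 · 3 · 2 · 1 · 1
3 · 2 · 0 · 3 · 1 · 2
3 · 3 · 0 · 2 · 0 · 2
3 · 1 · 1 · 0 · 1 · 0
0 · 0 · 0 · 3 · 0 · 1
step 2: 1 · 3 · 3 · 2 · 1 · 1
3 · 2 · 0 · 3 · 1 · 2
3 · 3 · 0 · 2 · 1 · 2
3 · 1 · 1 · 0 · 1 · 0
0 · 0 · 0 · 3 · 0 · 1
step 3: 1 · 3 · 3 · 2 · 1 · 1
3 · 2 · 0 · 3 · 1 · 2
3 · 3 · 0 · 2 · 2 · 2
3 · 1 · 1 · 0 · 1 · 0
0 · 0 · 0 · 3 · 0 · 1
step 4: 1 · 3 · 3 · 2 · 1 · 1
3 · 2 · 0 · 3 · 1 · 2
3 · 3 · 0 · 2 · 3 · 2
3 · 1 · 1 · 0 · 1 · 0
0 · 0 · 0 · 3 · 0 · 1
step 5: 1 · 3 · 3 · 2 · 1 · 1
3 · 2 · 0 · 3 · 2 · 2
3 · 3 · 0 · 3 · 0 · 3
3 · 1 · 1 · 0 · 2 · 0
0 · 0 · 0 · 3 · 0 · 1

46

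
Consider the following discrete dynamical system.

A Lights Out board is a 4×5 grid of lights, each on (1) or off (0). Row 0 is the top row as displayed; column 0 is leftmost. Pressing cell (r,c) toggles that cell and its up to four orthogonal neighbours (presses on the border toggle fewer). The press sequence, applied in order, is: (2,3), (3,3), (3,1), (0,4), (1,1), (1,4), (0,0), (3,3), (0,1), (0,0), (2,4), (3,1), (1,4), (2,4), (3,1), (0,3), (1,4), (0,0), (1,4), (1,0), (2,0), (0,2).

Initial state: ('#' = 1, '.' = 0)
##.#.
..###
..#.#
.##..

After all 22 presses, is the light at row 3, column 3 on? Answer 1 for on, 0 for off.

k=0  ##.#.
..###
..#.#
.##..
k=1  ##.#.
..#.#
...#.
.###.
k=2  ##.#.
..#.#
.....
.#..#
k=3  ##.#.
..#.#
.#...
#.#.#
k=4  ##..#
..#..
.#...
#.#.#
k=5  #...#
##...
.....
#.#.#
k=6  #....
##.##
....#
#.#.#
k=7  .#...
.#.##
....#
#.#.#
k=8  .#...
.#.##
...##
#..#.
k=9  #.#..
...##
...##
#..#.
k=10  .##..
#..##
...##
#..#.
k=11  .##..
#..#.
.....
#..##
k=12  .##..
#..#.
.#...
.####
k=13  .##.#
#...#
.#..#
.####
k=14  .##.#
#....
.#.#.
.###.
k=15  .##.#
#....
...#.
#..#.
k=16  .#.#.
#..#.
...#.
#..#.
k=17  .#.##
#...#
...##
#..#.
k=18  #..##
....#
...##
#..#.
k=19  #..#.
...#.
...#.
#..#.
k=20  ...#.
##.#.
#..#.
#..#.
k=21  ...#.
.#.#.
.#.#.
...#.
k=22  .##..
.###.
.#.#.
...#.

1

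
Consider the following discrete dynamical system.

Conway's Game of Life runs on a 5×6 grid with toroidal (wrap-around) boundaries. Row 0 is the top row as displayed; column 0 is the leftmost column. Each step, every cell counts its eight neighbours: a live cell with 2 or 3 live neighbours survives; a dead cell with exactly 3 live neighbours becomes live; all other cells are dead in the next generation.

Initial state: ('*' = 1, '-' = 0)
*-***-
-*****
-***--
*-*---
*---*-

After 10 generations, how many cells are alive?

8

step 0: *-***-
-*****
-***--
*-*---
*---*-
step 1: *-----
-----*
-----*
*-*--*
*-*-*-
step 2: **----
*----*
----**
*--**-
*--*--
step 3: -*----
-*--*-
---*--
*--*--
*-***-
step 4: **--**
--*---
--***-
-*---*
*-****
step 5: ------
*-*---
-****-
-*----
--**--
step 6: -***--
--*---
*--*--
-*--*-
--*---
step 7: -*-*--
------
-***--
-***--
------
step 8: ------
-*-*--
-*-*--
-*-*--
-*-*--
step 9: ------
------
**-**-
**-**-
------
step 10: ------
------
**-**-
**-**-
------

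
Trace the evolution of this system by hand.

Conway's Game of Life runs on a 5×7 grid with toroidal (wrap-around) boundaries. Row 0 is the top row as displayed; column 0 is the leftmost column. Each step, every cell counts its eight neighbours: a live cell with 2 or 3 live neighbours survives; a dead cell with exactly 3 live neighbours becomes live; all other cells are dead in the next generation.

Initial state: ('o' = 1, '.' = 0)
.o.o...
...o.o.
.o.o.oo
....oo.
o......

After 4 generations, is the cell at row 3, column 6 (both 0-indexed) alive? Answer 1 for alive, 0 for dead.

gen 0: .o.o...
...o.o.
.o.o.oo
....oo.
o......
gen 1: ..o.o..
o..o.oo
..oo..o
o...oo.
....o..
gen 2: ....o.o
oo...oo
.ooo...
....ooo
....o..
gen 3: ....o.o
.o.oooo
.ooo...
..o.oo.
...oo.o
gen 4: ..o...o
.o....o
oo....o
.o...o.
......o

0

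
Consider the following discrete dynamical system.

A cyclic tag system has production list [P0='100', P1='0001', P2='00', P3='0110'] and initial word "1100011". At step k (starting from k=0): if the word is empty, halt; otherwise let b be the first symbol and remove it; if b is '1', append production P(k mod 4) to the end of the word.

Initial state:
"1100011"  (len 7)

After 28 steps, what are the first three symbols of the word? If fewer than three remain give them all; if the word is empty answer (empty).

000

0) "1100011"  (len 7)
1) "100011100"  (len 9)
2) "000111000001"  (len 12)
3) "00111000001"  (len 11)
4) "0111000001"  (len 10)
5) "111000001"  (len 9)
6) "110000010001"  (len 12)
7) "1000001000100"  (len 13)
8) "0000010001000110"  (len 16)
9) "000010001000110"  (len 15)
10) "00010001000110"  (len 14)
11) "0010001000110"  (len 13)
12) "010001000110"  (len 12)
13) "10001000110"  (len 11)
14) "00010001100001"  (len 14)
15) "0010001100001"  (len 13)
16) "010001100001"  (len 12)
17) "10001100001"  (len 11)
18) "00011000010001"  (len 14)
19) "0011000010001"  (len 13)
20) "011000010001"  (len 12)
21) "11000010001"  (len 11)
22) "10000100010001"  (len 14)
23) "000010001000100"  (len 15)
24) "00010001000100"  (len 14)
25) "0010001000100"  (len 13)
26) "010001000100"  (len 12)
27) "10001000100"  (len 11)
28) "00010001000110"  (len 14)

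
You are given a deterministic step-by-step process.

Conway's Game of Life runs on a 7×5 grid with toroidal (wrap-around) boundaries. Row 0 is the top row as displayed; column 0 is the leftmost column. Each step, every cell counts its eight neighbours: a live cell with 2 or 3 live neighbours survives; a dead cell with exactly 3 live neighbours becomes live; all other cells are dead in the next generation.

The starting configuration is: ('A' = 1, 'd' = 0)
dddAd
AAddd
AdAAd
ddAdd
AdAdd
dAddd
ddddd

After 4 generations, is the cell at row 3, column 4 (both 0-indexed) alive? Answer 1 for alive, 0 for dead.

k=0  dddAd
AAddd
AdAAd
ddAdd
AdAdd
dAddd
ddddd
k=1  ddddd
AAdAd
AdAAA
ddAdA
ddAdd
dAddd
ddddd
k=2  ddddd
AAdAd
ddddd
AdAdA
dAAAd
ddddd
ddddd
k=3  ddddd
ddddd
ddAAd
AdAdA
AAAAA
ddAdd
ddddd
k=4  ddddd
ddddd
dAAAA
ddddd
ddddd
AdAdA
ddddd

0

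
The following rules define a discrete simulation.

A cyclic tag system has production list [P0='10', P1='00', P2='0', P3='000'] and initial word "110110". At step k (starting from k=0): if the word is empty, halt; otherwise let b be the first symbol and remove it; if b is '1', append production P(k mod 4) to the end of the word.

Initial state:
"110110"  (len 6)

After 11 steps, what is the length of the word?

[0] "110110"  (len 6)
[1] "1011010"  (len 7)
[2] "01101000"  (len 8)
[3] "1101000"  (len 7)
[4] "101000000"  (len 9)
[5] "0100000010"  (len 10)
[6] "100000010"  (len 9)
[7] "000000100"  (len 9)
[8] "00000100"  (len 8)
[9] "0000100"  (len 7)
[10] "000100"  (len 6)
[11] "00100"  (len 5)

5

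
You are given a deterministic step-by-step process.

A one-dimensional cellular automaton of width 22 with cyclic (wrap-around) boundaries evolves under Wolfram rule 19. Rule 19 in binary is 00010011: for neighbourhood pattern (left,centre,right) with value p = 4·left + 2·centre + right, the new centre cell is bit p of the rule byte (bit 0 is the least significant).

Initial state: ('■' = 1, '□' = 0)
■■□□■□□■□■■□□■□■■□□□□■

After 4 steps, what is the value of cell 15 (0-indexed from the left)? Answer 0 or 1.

t=0: ■■□□■□□■□■■□□■□■■□□□□■
t=1: □□■■□■■□□□□■■□□□□■■■■□
t=2: ■■□□□□□■■■■□□■■■■□□□□■
t=3: □□■■■■■□□□□■■□□□□■■■■□
t=4: ■■□□□□□■■■■□□■■■■□□□□■

1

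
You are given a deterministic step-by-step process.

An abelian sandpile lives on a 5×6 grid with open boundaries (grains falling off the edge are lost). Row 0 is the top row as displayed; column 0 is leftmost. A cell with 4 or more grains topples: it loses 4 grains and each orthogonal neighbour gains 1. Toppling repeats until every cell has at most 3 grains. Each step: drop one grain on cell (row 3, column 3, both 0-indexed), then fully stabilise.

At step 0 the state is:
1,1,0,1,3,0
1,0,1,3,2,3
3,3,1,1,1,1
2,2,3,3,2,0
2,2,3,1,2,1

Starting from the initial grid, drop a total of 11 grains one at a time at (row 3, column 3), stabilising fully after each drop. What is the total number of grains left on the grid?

k=0  1,1,0,1,3,0
1,0,1,3,2,3
3,3,1,1,1,1
2,2,3,3,2,0
2,2,3,1,2,1
k=1  1,1,0,1,3,0
1,0,1,3,2,3
3,3,2,2,1,1
2,3,1,1,3,0
2,3,0,3,2,1
k=2  1,1,0,1,3,0
1,0,1,3,2,3
3,3,2,2,1,1
2,3,1,2,3,0
2,3,0,3,2,1
k=3  1,1,0,1,3,0
1,0,1,3,2,3
3,3,2,2,1,1
2,3,1,3,3,0
2,3,0,3,2,1
k=4  1,1,0,1,3,0
1,0,1,3,2,3
3,3,2,3,2,1
2,3,2,2,1,1
2,3,1,1,0,2
k=5  1,1,0,1,3,0
1,0,1,3,2,3
3,3,2,3,2,1
2,3,2,3,1,1
2,3,1,1,0,2
k=6  1,1,0,2,3,0
1,0,2,0,3,3
3,3,3,1,3,1
2,3,3,1,2,1
2,3,1,2,0,2
k=7  1,1,0,2,3,0
1,0,2,0,3,3
3,3,3,1,3,1
2,3,3,2,2,1
2,3,1,2,0,2
k=8  1,1,0,2,3,0
1,0,2,0,3,3
3,3,3,1,3,1
2,3,3,3,2,1
2,3,1,2,0,2
k=9  1,1,0,2,3,0
2,1,3,0,3,3
1,2,1,3,3,1
1,3,2,1,3,1
0,1,3,3,0,2
k=10  1,1,0,2,3,0
2,1,3,0,3,3
1,2,1,3,3,1
1,3,2,2,3,1
0,1,3,3,0,2
k=11  1,1,0,2,3,0
2,1,3,0,3,3
1,2,1,3,3,1
1,3,2,3,3,1
0,1,3,3,0,2

52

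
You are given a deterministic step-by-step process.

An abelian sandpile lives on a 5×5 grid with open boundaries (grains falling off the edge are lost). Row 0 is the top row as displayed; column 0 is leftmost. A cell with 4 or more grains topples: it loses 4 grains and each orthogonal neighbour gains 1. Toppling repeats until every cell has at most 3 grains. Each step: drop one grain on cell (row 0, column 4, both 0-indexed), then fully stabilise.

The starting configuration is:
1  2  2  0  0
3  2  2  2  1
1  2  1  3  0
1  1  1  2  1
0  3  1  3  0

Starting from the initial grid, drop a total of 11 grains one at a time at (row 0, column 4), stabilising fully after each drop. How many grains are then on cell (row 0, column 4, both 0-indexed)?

3

step 0: 1  2  2  0  0
3  2  2  2  1
1  2  1  3  0
1  1  1  2  1
0  3  1  3  0
step 1: 1  2  2  0  1
3  2  2  2  1
1  2  1  3  0
1  1  1  2  1
0  3  1  3  0
step 2: 1  2  2  0  2
3  2  2  2  1
1  2  1  3  0
1  1  1  2  1
0  3  1  3  0
step 3: 1  2  2  0  3
3  2  2  2  1
1  2  1  3  0
1  1  1  2  1
0  3  1  3  0
step 4: 1  2  2  1  0
3  2  2  2  2
1  2  1  3  0
1  1  1  2  1
0  3  1  3  0
step 5: 1  2  2  1  1
3  2  2  2  2
1  2  1  3  0
1  1  1  2  1
0  3  1  3  0
step 6: 1  2  2  1  2
3  2  2  2  2
1  2  1  3  0
1  1  1  2  1
0  3  1  3  0
step 7: 1  2  2  1  3
3  2  2  2  2
1  2  1  3  0
1  1  1  2  1
0  3  1  3  0
step 8: 1  2  2  2  0
3  2  2  2  3
1  2  1  3  0
1  1  1  2  1
0  3  1  3  0
step 9: 1  2  2  2  1
3  2  2  2  3
1  2  1  3  0
1  1  1  2  1
0  3  1  3  0
step 10: 1  2  2  2  2
3  2  2  2  3
1  2  1  3  0
1  1  1  2  1
0  3  1  3  0
step 11: 1  2  2  2  3
3  2  2  2  3
1  2  1  3  0
1  1  1  2  1
0  3  1  3  0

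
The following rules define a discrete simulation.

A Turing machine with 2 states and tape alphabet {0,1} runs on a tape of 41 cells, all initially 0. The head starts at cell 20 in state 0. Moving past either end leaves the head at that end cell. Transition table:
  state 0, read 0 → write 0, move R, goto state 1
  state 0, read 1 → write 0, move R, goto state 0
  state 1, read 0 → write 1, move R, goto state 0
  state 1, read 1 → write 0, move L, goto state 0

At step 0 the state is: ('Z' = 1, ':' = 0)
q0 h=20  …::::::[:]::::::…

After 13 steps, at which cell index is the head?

step 0: q0 h=20  …::::::[:]::::::…
step 1: q1 h=21  …::::::[:]::::::…
step 2: q0 h=22  …:::::Z[:]::::::…
step 3: q1 h=23  …::::Z:[:]::::::…
step 4: q0 h=24  …:::Z:Z[:]::::::…
step 5: q1 h=25  …::Z:Z:[:]::::::…
step 6: q0 h=26  …:Z:Z:Z[:]::::::…
step 7: q1 h=27  …Z:Z:Z:[:]::::::…
step 8: q0 h=28  …:Z:Z:Z[:]::::::…
step 9: q1 h=29  …Z:Z:Z:[:]::::::…
step 10: q0 h=30  …:Z:Z:Z[:]::::::…
step 11: q1 h=31  …Z:Z:Z:[:]::::::…
step 12: q0 h=32  …:Z:Z:Z[:]::::::…
step 13: q1 h=33  …Z:Z:Z:[:]::::::…

33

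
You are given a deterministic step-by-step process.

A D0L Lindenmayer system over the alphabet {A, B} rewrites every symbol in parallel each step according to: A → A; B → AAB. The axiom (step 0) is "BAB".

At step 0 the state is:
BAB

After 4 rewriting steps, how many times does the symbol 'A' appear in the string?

gen 0: BAB
gen 1: AABAAAB
gen 2: AAAABAAAAAB
gen 3: AAAAAABAAAAAAAB
gen 4: AAAAAAAABAAAAAAAAAB

17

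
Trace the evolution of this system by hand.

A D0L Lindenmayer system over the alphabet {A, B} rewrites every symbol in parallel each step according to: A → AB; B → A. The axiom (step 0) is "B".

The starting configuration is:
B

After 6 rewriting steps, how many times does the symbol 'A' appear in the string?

8

[0] B
[1] A
[2] AB
[3] ABA
[4] ABAAB
[5] ABAABABA
[6] ABAABABAABAAB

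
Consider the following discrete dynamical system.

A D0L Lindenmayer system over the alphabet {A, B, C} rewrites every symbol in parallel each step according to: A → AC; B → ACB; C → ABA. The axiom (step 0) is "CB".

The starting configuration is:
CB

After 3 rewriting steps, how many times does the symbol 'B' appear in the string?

8

gen 0: CB
gen 1: ABAACB
gen 2: ACACBACACABAACB
gen 3: ACABAACABAACBACABAACABAACACBACACABAACB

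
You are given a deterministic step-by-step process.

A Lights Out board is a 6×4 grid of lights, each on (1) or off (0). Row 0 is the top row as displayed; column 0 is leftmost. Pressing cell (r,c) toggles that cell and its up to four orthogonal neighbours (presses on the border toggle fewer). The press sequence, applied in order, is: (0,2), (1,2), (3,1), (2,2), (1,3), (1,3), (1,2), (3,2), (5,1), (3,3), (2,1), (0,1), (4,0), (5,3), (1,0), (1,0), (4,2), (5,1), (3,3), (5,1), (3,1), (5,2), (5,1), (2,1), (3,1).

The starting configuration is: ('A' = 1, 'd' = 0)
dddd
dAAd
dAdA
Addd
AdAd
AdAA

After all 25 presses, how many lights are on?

k=0  dddd
dAAd
dAdA
Addd
AdAd
AdAA
k=1  dAAA
dAdd
dAdA
Addd
AdAd
AdAA
k=2  dAdA
ddAA
dAAA
Addd
AdAd
AdAA
k=3  dAdA
ddAA
ddAA
dAAd
AAAd
AdAA
k=4  dAdA
dddA
dAdd
dAdd
AAAd
AdAA
k=5  dAdd
ddAd
dAdA
dAdd
AAAd
AdAA
k=6  dAdA
dddA
dAdd
dAdd
AAAd
AdAA
k=7  dAAA
dAAd
dAAd
dAdd
AAAd
AdAA
k=8  dAAA
dAAd
dAdd
ddAA
AAdd
AdAA
k=9  dAAA
dAAd
dAdd
ddAA
Addd
dAdA
k=10  dAAA
dAAd
dAdA
dddd
AddA
dAdA
k=11  dAAA
ddAd
AdAA
dAdd
AddA
dAdA
k=12  AddA
dAAd
AdAA
dAdd
AddA
dAdA
k=13  AddA
dAAd
AdAA
AAdd
dAdA
AAdA
k=14  AddA
dAAd
AdAA
AAdd
dAdd
AAAd
k=15  dddA
AdAd
ddAA
AAdd
dAdd
AAAd
k=16  AddA
dAAd
AdAA
AAdd
dAdd
AAAd
k=17  AddA
dAAd
AdAA
AAAd
ddAA
AAdd
k=18  AddA
dAAd
AdAA
AAAd
dAAA
ddAd
k=19  AddA
dAAd
AdAd
AAdA
dAAd
ddAd
k=20  AddA
dAAd
AdAd
AAdA
ddAd
AAdd
k=21  AddA
dAAd
AAAd
ddAA
dAAd
AAdd
k=22  AddA
dAAd
AAAd
ddAA
dAdd
AdAA
k=23  AddA
dAAd
AAAd
ddAA
dddd
dAdA
k=24  AddA
ddAd
dddd
dAAA
dddd
dAdA
k=25  AddA
ddAd
dAdd
AddA
dAdd
dAdA

9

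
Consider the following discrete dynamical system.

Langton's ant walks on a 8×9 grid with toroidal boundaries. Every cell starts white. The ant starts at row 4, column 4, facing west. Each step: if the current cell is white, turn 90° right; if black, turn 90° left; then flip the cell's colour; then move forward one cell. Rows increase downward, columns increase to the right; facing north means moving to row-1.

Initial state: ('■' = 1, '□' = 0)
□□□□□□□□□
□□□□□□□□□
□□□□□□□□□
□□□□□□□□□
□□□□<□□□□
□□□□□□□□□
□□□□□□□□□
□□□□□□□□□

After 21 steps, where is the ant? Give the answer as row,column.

7,6

[0] □□□□□□□□□
□□□□□□□□□
□□□□□□□□□
□□□□□□□□□
□□□□<□□□□
□□□□□□□□□
□□□□□□□□□
□□□□□□□□□
[1] □□□□□□□□□
□□□□□□□□□
□□□□□□□□□
□□□□^□□□□
□□□□■□□□□
□□□□□□□□□
□□□□□□□□□
□□□□□□□□□
[2] □□□□□□□□□
□□□□□□□□□
□□□□□□□□□
□□□□■>□□□
□□□□■□□□□
□□□□□□□□□
□□□□□□□□□
□□□□□□□□□
[3] □□□□□□□□□
□□□□□□□□□
□□□□□□□□□
□□□□■■□□□
□□□□■v□□□
□□□□□□□□□
□□□□□□□□□
□□□□□□□□□
[4] □□□□□□□□□
□□□□□□□□□
□□□□□□□□□
□□□□■■□□□
□□□□<■□□□
□□□□□□□□□
□□□□□□□□□
□□□□□□□□□
[5] □□□□□□□□□
□□□□□□□□□
□□□□□□□□□
□□□□■■□□□
□□□□□■□□□
□□□□v□□□□
□□□□□□□□□
□□□□□□□□□
[6] □□□□□□□□□
□□□□□□□□□
□□□□□□□□□
□□□□■■□□□
□□□□□■□□□
□□□<■□□□□
□□□□□□□□□
□□□□□□□□□
[7] □□□□□□□□□
□□□□□□□□□
□□□□□□□□□
□□□□■■□□□
□□□^□■□□□
□□□■■□□□□
□□□□□□□□□
□□□□□□□□□
[8] □□□□□□□□□
□□□□□□□□□
□□□□□□□□□
□□□□■■□□□
□□□■>■□□□
□□□■■□□□□
□□□□□□□□□
□□□□□□□□□
[9] □□□□□□□□□
□□□□□□□□□
□□□□□□□□□
□□□□■■□□□
□□□■■■□□□
□□□■v□□□□
□□□□□□□□□
□□□□□□□□□
[10] □□□□□□□□□
□□□□□□□□□
□□□□□□□□□
□□□□■■□□□
□□□■■■□□□
□□□■□>□□□
□□□□□□□□□
□□□□□□□□□
[11] □□□□□□□□□
□□□□□□□□□
□□□□□□□□□
□□□□■■□□□
□□□■■■□□□
□□□■□■□□□
□□□□□v□□□
□□□□□□□□□
[12] □□□□□□□□□
□□□□□□□□□
□□□□□□□□□
□□□□■■□□□
□□□■■■□□□
□□□■□■□□□
□□□□<■□□□
□□□□□□□□□
[13] □□□□□□□□□
□□□□□□□□□
□□□□□□□□□
□□□□■■□□□
□□□■■■□□□
□□□■^■□□□
□□□□■■□□□
□□□□□□□□□
[14] □□□□□□□□□
□□□□□□□□□
□□□□□□□□□
□□□□■■□□□
□□□■■■□□□
□□□■■>□□□
□□□□■■□□□
□□□□□□□□□
[15] □□□□□□□□□
□□□□□□□□□
□□□□□□□□□
□□□□■■□□□
□□□■■^□□□
□□□■■□□□□
□□□□■■□□□
□□□□□□□□□
[16] □□□□□□□□□
□□□□□□□□□
□□□□□□□□□
□□□□■■□□□
□□□■<□□□□
□□□■■□□□□
□□□□■■□□□
□□□□□□□□□
[17] □□□□□□□□□
□□□□□□□□□
□□□□□□□□□
□□□□■■□□□
□□□■□□□□□
□□□■v□□□□
□□□□■■□□□
□□□□□□□□□
[18] □□□□□□□□□
□□□□□□□□□
□□□□□□□□□
□□□□■■□□□
□□□■□□□□□
□□□■□>□□□
□□□□■■□□□
□□□□□□□□□
[19] □□□□□□□□□
□□□□□□□□□
□□□□□□□□□
□□□□■■□□□
□□□■□□□□□
□□□■□■□□□
□□□□■v□□□
□□□□□□□□□
[20] □□□□□□□□□
□□□□□□□□□
□□□□□□□□□
□□□□■■□□□
□□□■□□□□□
□□□■□■□□□
□□□□■□>□□
□□□□□□□□□
[21] □□□□□□□□□
□□□□□□□□□
□□□□□□□□□
□□□□■■□□□
□□□■□□□□□
□□□■□■□□□
□□□□■□■□□
□□□□□□v□□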